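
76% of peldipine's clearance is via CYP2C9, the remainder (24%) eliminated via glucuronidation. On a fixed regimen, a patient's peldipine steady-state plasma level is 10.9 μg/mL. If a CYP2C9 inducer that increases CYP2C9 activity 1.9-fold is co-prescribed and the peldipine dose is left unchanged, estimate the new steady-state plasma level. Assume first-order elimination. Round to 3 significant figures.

CYP2C9: 0.76 × 1.9 = 1.444
Other: 0.24 (unchanged)
CL_new/CL_old = 1.444 + 0.24 = 1.684.
With dosing unchanged, steady-state plasma level scales as 1/CL: 10.9 / 1.684 = 6.47 μg/mL.

6.47 μg/mL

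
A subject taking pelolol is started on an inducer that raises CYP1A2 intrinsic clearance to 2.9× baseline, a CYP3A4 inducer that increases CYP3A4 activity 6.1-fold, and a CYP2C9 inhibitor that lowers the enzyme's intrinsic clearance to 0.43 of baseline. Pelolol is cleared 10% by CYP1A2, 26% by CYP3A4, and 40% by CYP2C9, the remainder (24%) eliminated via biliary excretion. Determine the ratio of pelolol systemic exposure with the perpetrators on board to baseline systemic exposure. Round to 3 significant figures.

0.437

The CYP1A2 pathway (10% of clearance) is boosted to 2.9× activity: 0.1 × 2.9 = 0.29.
The CYP3A4 pathway (26% of clearance) rises to 6.1× activity: 0.26 × 6.1 = 1.586.
The CYP2C9 pathway (40% of clearance) is reduced to 0.43× activity: 0.4 × 0.43 = 0.172.
Non-CYP routes (24%) are unchanged.
Relative clearance = 0.29 + 1.586 + 0.172 + 0.24 = 2.288.
Because systemic exposure varies inversely with clearance, the combined effect is 1 / 2.288 = 0.437.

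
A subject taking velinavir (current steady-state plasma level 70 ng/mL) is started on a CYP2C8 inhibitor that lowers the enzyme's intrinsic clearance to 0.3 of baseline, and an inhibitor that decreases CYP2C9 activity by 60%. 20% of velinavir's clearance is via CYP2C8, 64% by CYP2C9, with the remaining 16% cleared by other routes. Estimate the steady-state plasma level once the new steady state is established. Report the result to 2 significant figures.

The CYP2C8 pathway (20% of clearance) drops to 0.3× activity: 0.2 × 0.3 = 0.06.
The CYP2C9 pathway (64% of clearance) falls to 0.4× activity: 0.64 × 0.4 = 0.256.
Non-CYP routes (16%) are unchanged.
Relative clearance = 0.06 + 0.256 + 0.16 = 0.476.
Steady-state plasma level ∝ 1/CL: new value = 70 / 0.476 = 1.5 × 10² ng/mL.

1.5 × 10² ng/mL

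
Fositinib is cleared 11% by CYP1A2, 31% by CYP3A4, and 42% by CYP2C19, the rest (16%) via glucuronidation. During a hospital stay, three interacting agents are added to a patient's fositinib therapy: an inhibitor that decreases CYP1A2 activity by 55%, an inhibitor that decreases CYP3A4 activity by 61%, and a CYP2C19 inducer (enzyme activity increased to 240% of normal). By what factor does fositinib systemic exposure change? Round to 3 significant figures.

0.747

The CYP1A2 pathway (11% of clearance) is reduced to 0.45× activity: 0.11 × 0.45 = 0.0495.
The CYP3A4 pathway (31% of clearance) is reduced to 0.39× activity: 0.31 × 0.39 = 0.1209.
The CYP2C19 pathway (42% of clearance) increases to 2.4× activity: 0.42 × 2.4 = 1.008.
Non-CYP routes (16%) are unchanged.
CL_new/CL_old = 0.0495 + 0.1209 + 1.008 + 0.16 = 1.3384.
Systemic exposure ∝ 1/CL: fold-change = 1 / 1.3384 = 0.747.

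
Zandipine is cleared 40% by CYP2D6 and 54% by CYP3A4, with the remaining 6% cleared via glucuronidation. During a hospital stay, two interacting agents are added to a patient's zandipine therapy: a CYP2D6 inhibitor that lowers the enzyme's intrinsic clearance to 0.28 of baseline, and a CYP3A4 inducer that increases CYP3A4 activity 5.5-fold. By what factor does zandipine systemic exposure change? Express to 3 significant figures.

0.318

The CYP2D6 pathway (40% of clearance) is reduced to 0.28× activity: 0.4 × 0.28 = 0.112.
The CYP3A4 pathway (54% of clearance) rises to 5.5× activity: 0.54 × 5.5 = 2.97.
Non-CYP routes (6%) are unchanged.
CL_new/CL_old = 0.112 + 2.97 + 0.06 = 3.142.
Systemic exposure ∝ 1/CL: fold-change = 1 / 3.142 = 0.318.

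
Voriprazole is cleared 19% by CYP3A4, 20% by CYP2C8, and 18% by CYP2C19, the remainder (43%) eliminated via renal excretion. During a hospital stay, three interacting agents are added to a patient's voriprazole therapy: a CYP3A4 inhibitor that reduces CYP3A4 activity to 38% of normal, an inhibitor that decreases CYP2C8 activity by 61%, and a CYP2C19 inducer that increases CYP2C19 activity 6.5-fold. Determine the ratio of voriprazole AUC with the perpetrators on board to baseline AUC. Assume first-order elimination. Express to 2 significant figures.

The CYP3A4 pathway (19% of clearance) falls to 0.38× activity: 0.19 × 0.38 = 0.0722.
The CYP2C8 pathway (20% of clearance) falls to 0.39× activity: 0.2 × 0.39 = 0.078.
The CYP2C19 pathway (18% of clearance) is boosted to 6.5× activity: 0.18 × 6.5 = 1.17.
The remaining 43% of clearance is unaffected.
CL_new/CL_old = 0.0722 + 0.078 + 1.17 + 0.43 = 1.7502.
Because AUC varies inversely with clearance, the combined effect is 1 / 1.7502 = 0.57.

0.57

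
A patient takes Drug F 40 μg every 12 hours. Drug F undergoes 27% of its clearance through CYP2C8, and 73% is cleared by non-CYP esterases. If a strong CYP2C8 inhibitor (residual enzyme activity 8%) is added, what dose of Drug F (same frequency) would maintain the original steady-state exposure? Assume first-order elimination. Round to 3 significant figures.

The CYP2C8 pathway (27% of clearance) falls to 0.08× activity: 0.27 × 0.08 = 0.0216.
Non-CYP routes (73%) are unchanged.
CL_new/CL_old = 0.0216 + 0.73 = 0.7516.
Exposure is unchanged when dose changes in proportion to clearance. New dose = 40 μg × 0.7516 = 30.1 μg.

30.1 μg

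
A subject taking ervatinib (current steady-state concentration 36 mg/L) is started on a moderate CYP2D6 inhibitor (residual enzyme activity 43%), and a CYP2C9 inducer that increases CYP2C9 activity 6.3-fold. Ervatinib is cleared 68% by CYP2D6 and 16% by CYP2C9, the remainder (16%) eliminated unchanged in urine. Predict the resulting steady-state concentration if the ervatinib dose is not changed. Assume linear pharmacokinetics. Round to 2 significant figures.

The CYP2D6 pathway (68% of clearance) is reduced to 0.43× activity: 0.68 × 0.43 = 0.2924.
The CYP2C9 pathway (16% of clearance) is boosted to 6.3× activity: 0.16 × 6.3 = 1.008.
Non-CYP routes (16%) are unchanged.
Relative clearance = 0.2924 + 1.008 + 0.16 = 1.4604.
New steady-state concentration = 36 / 1.4604 = 25 mg/L (concentration scales inversely with clearance).

25 mg/L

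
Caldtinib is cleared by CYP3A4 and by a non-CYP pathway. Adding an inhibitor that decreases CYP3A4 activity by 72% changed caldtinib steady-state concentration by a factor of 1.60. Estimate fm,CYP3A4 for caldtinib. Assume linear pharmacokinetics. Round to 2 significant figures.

Write x for the fraction cleared via CYP3A4. The observed steady-state concentration change means clearance fell to 1/1.60 = 0.625 of baseline.
Only the CYP3A4 route changed, so 0.625 = x·0.28 + (1 − x), giving x = 0.52.

0.52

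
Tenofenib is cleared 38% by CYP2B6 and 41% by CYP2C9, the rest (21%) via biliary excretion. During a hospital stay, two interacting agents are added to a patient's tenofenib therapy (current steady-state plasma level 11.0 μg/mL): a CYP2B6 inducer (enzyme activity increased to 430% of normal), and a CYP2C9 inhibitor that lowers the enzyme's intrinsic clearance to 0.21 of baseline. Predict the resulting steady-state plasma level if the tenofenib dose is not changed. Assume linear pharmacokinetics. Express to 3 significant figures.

5.70 μg/mL

The CYP2B6 pathway (38% of clearance) increases to 4.3× activity: 0.38 × 4.3 = 1.634.
The CYP2C9 pathway (41% of clearance) drops to 0.21× activity: 0.41 × 0.21 = 0.0861.
Non-CYP routes (21%) are unchanged.
Relative clearance = 1.634 + 0.0861 + 0.21 = 1.9301.
Steady-state plasma level ∝ 1/CL: new value = 11.0 / 1.9301 = 5.70 μg/mL.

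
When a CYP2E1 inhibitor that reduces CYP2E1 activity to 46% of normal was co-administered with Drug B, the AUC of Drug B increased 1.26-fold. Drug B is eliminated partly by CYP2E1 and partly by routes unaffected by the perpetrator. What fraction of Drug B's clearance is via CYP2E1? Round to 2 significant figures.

CL'/CL = 1 / 1.26 = 0.7937
0.46·fm + (1 − fm) = 0.7937
fm = (0.7937 − 1) / (0.46 − 1) = 0.38

0.38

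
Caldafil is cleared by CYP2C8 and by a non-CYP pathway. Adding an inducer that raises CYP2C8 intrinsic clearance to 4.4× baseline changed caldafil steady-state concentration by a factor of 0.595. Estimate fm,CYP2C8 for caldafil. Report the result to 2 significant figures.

CL'/CL = 1 / 0.595 = 1.681
4.4·fm + (1 − fm) = 1.681
fm = (1.681 − 1) / (4.4 − 1) = 0.20

0.20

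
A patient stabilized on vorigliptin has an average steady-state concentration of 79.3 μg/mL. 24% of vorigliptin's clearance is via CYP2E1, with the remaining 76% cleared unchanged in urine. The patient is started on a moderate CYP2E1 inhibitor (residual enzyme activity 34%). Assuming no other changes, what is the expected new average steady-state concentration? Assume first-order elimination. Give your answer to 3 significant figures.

The CYP2E1 pathway (24% of clearance) falls to 0.34× activity: 0.24 × 0.34 = 0.0816.
Non-CYP routes (76%) are unchanged.
New clearance relative to baseline: 0.0816 + 0.76 = 0.8416.
New average steady-state concentration = baseline ÷ relative clearance = 79.3 / 0.8416 = 94.2 μg/mL.

94.2 μg/mL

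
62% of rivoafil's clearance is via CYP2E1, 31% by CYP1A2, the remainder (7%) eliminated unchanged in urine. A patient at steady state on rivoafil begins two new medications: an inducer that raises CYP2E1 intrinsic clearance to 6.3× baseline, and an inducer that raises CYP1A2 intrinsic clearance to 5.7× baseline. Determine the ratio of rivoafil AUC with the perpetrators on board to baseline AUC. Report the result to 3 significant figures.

CYP2E1: 0.62 × 6.3 = 3.906
CYP1A2: 0.31 × 5.7 = 1.767
Other: 0.07 (unchanged)
New clearance relative to baseline: 3.906 + 1.767 + 0.07 = 5.743.
Because AUC varies inversely with clearance, the combined effect is 1 / 5.743 = 0.174.

0.174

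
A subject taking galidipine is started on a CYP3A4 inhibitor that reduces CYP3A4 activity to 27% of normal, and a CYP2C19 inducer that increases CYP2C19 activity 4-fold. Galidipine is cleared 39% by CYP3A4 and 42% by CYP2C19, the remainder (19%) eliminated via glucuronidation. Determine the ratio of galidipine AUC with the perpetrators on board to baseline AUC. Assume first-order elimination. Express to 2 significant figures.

0.51

CYP3A4: 0.39 × 0.27 = 0.1053
CYP2C19: 0.42 × 4 = 1.68
Other: 0.19 (unchanged)
CL_new/CL_old = 0.1053 + 1.68 + 0.19 = 1.9753.
AUC ∝ 1/CL: fold-change = 1 / 1.9753 = 0.51.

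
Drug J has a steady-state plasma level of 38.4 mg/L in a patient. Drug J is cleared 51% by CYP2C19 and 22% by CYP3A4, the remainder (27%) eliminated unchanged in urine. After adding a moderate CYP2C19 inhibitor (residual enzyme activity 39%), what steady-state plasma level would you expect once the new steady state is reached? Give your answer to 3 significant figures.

55.7 mg/L

The CYP2C19 pathway (51% of clearance) is reduced to 0.39× activity: 0.51 × 0.39 = 0.1989.
CYP3A4 (22%) and the residual 27% are unaffected.
CL_new/CL_old = 0.1989 + 0.22 + 0.27 = 0.6889.
New steady-state plasma level = baseline ÷ relative clearance = 38.4 / 0.6889 = 55.7 mg/L.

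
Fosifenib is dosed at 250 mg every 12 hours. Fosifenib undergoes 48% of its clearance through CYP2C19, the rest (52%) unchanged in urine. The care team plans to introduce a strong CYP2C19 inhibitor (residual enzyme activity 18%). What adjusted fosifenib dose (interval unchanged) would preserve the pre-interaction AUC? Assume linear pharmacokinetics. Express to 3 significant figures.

152 mg

The CYP2C19 pathway (48% of clearance) falls to 0.18× activity: 0.48 × 0.18 = 0.0864.
Non-CYP routes (52%) are unchanged.
CL_new/CL_old = 0.0864 + 0.52 = 0.6064.
To maintain the same steady-state level, dose must scale with clearance: new dose = 250 × 0.6064 = 152 mg.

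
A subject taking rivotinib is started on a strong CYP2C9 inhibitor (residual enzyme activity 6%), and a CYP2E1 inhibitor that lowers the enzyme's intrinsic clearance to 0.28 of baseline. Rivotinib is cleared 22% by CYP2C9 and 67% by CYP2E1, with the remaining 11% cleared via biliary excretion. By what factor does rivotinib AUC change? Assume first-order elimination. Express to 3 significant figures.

The CYP2C9 pathway (22% of clearance) is reduced to 0.06× activity: 0.22 × 0.06 = 0.0132.
The CYP2E1 pathway (67% of clearance) falls to 0.28× activity: 0.67 × 0.28 = 0.1876.
The remaining 11% of clearance is unaffected.
New clearance relative to baseline: 0.0132 + 0.1876 + 0.11 = 0.3108.
Net AUC ratio = 1 / 0.3108 = 3.22.

3.22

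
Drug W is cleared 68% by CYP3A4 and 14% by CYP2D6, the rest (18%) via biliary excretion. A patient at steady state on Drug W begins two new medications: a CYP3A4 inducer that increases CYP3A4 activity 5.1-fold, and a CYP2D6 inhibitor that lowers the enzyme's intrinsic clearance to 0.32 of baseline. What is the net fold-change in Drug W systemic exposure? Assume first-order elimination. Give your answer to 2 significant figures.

CYP3A4: 0.68 × 5.1 = 3.468
CYP2D6: 0.14 × 0.32 = 0.0448
Other: 0.18 (unchanged)
Relative clearance = 3.468 + 0.0448 + 0.18 = 3.6928.
Net systemic exposure ratio = 1 / 3.6928 = 0.27.

0.27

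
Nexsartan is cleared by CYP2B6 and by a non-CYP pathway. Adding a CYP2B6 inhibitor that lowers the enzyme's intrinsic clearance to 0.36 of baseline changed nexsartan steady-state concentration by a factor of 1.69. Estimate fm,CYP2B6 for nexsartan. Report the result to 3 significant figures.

Call the CYP2B6 fraction fm. After the interaction, CL_new/CL_old = fm × 0.36 + (1 − fm).
Steady-state concentration ratio = 1 / (new CL fraction), so new CL fraction = 1 / 1.69 = 0.5917.
fm × 0.36 + 1 − fm = 0.5917  ⇒  fm × (0.36 − 1) = −0.4083  ⇒  fm = 0.638.

0.638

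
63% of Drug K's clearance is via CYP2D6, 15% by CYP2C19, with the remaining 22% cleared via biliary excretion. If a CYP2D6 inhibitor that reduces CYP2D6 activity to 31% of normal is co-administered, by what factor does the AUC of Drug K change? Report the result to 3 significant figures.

1.77

CYP2D6: 0.63 × 0.31 = 0.1953
CYP2C19: 0.15 (unchanged)
Other: 0.22 (unchanged)
New clearance relative to baseline: 0.1953 + 0.15 + 0.22 = 0.5653.
Since AUC ∝ 1/CL, the ratio is 1 / 0.5653 = 1.77.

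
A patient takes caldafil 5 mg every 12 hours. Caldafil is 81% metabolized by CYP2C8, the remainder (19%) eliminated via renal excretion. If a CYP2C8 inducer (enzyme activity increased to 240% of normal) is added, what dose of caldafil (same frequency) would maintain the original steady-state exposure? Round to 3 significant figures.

CYP2C8: 0.81 × 2.4 = 1.944
Other: 0.19 (unchanged)
New clearance relative to baseline: 1.944 + 0.19 = 2.134.
Css,avg = (dose rate)/CL, so holding Css fixed requires dose ∝ CL: 5 × 2.134 = 10.7 mg.

10.7 mg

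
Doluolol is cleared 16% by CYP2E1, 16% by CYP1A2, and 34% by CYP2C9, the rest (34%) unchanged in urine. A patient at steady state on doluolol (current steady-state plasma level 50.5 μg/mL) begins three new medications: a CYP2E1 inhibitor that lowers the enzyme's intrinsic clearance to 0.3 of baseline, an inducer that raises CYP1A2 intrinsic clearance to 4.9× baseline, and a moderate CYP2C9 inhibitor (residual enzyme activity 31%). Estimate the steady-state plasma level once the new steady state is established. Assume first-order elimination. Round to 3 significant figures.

39.5 μg/mL

CYP2E1: 0.16 × 0.3 = 0.048
CYP1A2: 0.16 × 4.9 = 0.784
CYP2C9: 0.34 × 0.31 = 0.1054
Other: 0.34 (unchanged)
Relative clearance = 0.048 + 0.784 + 0.1054 + 0.34 = 1.2774.
Dividing the baseline by the relative clearance: 50.5 / 1.2774 = 39.5 μg/mL.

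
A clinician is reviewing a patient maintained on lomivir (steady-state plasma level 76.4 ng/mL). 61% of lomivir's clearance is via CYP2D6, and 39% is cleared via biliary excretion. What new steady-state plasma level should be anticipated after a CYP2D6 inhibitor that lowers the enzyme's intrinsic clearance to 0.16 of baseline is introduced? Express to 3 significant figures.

The CYP2D6 pathway (61% of clearance) drops to 0.16× activity: 0.61 × 0.16 = 0.0976.
Non-CYP routes (39%) are unchanged.
Relative clearance = 0.0976 + 0.39 = 0.4876.
With dosing unchanged, steady-state plasma level scales as 1/CL: 76.4 / 0.4876 = 157 ng/mL.

157 ng/mL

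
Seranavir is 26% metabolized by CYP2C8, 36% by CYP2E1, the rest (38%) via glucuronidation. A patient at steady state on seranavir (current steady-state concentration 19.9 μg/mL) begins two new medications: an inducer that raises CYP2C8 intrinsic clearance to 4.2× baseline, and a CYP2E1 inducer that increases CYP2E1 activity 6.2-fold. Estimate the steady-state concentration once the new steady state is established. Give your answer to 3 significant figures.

5.37 μg/mL

CYP2C8: 0.26 × 4.2 = 1.092
CYP2E1: 0.36 × 6.2 = 2.232
Other: 0.38 (unchanged)
Relative clearance = 1.092 + 2.232 + 0.38 = 3.704.
New steady-state concentration = 19.9 / 3.704 = 5.37 μg/mL (concentration scales inversely with clearance).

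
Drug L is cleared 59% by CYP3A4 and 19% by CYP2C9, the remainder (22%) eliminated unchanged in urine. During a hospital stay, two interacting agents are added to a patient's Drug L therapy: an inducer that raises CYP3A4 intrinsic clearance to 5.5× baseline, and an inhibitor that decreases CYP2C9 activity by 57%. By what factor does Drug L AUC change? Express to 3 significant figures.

The CYP3A4 pathway (59% of clearance) is boosted to 5.5× activity: 0.59 × 5.5 = 3.245.
The CYP2C9 pathway (19% of clearance) drops to 0.43× activity: 0.19 × 0.43 = 0.0817.
Non-CYP routes (22%) are unchanged.
CL_new/CL_old = 3.245 + 0.0817 + 0.22 = 3.5467.
Because AUC varies inversely with clearance, the combined effect is 1 / 3.5467 = 0.282.

0.282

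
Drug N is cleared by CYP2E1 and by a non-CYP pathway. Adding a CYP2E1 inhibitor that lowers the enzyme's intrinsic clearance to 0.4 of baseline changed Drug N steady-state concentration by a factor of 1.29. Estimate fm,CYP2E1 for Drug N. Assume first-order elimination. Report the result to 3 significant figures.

Let x = fm,CYP2E1. Because steady-state concentration ∝ 1/CL, relative clearance fell to 1/1.29 = 0.7752.
Only the CYP2E1 route changed, so 0.7752 = x·0.4 + (1 − x), giving x = 0.375.

0.375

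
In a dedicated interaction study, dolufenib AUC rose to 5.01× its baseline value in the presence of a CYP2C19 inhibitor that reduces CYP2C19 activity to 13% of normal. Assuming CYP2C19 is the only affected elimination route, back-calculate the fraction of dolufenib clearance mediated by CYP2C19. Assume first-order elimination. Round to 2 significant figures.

CL'/CL = 1 / 5.01 = 0.1996
0.13·fm + (1 − fm) = 0.1996
fm = (0.1996 − 1) / (0.13 − 1) = 0.92

0.92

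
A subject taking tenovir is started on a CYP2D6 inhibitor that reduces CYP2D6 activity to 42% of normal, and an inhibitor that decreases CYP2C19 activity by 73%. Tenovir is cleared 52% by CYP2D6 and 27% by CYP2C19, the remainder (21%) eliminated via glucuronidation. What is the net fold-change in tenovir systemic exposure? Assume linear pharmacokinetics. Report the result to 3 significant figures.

1.99

CYP2D6: 0.52 × 0.42 = 0.2184
CYP2C19: 0.27 × 0.27 = 0.0729
Other: 0.21 (unchanged)
CL_new/CL_old = 0.2184 + 0.0729 + 0.21 = 0.5013.
Net systemic exposure ratio = 1 / 0.5013 = 1.99.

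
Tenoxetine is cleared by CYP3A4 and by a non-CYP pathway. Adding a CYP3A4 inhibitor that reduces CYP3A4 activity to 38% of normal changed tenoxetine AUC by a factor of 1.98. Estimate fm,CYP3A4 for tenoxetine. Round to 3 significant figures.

Let x = fm,CYP3A4. Because AUC ∝ 1/CL, relative clearance fell to 1/1.98 = 0.5051.
Only the CYP3A4 route changed, so 0.5051 = x·0.38 + (1 − x), giving x = 0.798.

0.798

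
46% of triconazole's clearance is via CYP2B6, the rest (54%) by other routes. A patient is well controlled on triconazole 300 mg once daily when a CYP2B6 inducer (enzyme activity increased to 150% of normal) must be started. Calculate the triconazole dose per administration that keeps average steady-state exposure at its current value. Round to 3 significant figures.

The CYP2B6 pathway (46% of clearance) is boosted to 1.5× activity: 0.46 × 1.5 = 0.69.
The remaining 54% of clearance is unaffected.
New clearance relative to baseline: 0.69 + 0.54 = 1.23.
To maintain the same steady-state level, dose must scale with clearance: new dose = 300 × 1.23 = 369 mg.

369 mg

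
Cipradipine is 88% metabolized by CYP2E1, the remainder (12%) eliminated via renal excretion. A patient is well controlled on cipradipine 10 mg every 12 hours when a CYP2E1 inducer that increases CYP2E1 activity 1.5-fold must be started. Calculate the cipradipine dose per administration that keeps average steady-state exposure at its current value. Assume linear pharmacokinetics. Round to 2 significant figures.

The CYP2E1 pathway (88% of clearance) increases to 1.5× activity: 0.88 × 1.5 = 1.32.
The remaining 12% of clearance is unaffected.
CL_new/CL_old = 1.32 + 0.12 = 1.44.
Css,avg = (dose rate)/CL, so holding Css fixed requires dose ∝ CL: 10 × 1.44 = 14 mg.

14 mg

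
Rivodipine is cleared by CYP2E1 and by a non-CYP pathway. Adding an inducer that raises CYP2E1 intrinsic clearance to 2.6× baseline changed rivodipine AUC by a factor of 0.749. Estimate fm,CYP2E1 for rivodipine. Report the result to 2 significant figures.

0.21

CL'/CL = 1 / 0.749 = 1.335
2.6·fm + (1 − fm) = 1.335
fm = (1.335 − 1) / (2.6 − 1) = 0.21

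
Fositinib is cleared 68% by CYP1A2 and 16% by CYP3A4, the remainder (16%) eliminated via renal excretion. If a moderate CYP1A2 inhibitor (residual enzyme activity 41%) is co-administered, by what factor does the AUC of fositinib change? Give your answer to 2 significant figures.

CYP1A2: 0.68 × 0.41 = 0.2788
CYP3A4: 0.16 (unchanged)
Other: 0.16 (unchanged)
Relative clearance = 0.2788 + 0.16 + 0.16 = 0.5988.
Since AUC ∝ 1/CL, the ratio is 1 / 0.5988 = 1.7.

1.7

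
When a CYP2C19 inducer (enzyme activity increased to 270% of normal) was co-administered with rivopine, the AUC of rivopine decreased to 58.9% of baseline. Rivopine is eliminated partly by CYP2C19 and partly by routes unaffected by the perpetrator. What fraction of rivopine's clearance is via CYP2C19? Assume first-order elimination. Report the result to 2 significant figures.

0.41

Let x = fm,CYP2C19. Because AUC ∝ 1/CL, relative clearance rose to 1/0.589 = 1.698.
Setting x·2.7 + (1 − x) = 1.698 and solving: x = (1.698 − 1)/(2.7 − 1) = 0.41.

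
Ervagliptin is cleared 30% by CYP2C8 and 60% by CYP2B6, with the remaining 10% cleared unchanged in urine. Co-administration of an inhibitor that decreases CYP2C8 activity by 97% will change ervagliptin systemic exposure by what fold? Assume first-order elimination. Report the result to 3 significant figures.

The CYP2C8 pathway (30% of clearance) is reduced to 0.03× activity: 0.3 × 0.03 = 0.009.
CYP2B6 (60%) and the residual 10% are unaffected.
CL_new/CL_old = 0.009 + 0.6 + 0.1 = 0.709.
Since systemic exposure ∝ 1/CL, the ratio is 1 / 0.709 = 1.41.

1.41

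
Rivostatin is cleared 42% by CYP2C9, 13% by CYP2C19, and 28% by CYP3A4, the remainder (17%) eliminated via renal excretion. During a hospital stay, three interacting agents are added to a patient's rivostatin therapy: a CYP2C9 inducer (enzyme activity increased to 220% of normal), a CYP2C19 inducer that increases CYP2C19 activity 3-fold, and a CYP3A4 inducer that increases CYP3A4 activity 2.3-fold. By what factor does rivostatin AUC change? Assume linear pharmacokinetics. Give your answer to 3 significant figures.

The CYP2C9 pathway (42% of clearance) rises to 2.2× activity: 0.42 × 2.2 = 0.924.
The CYP2C19 pathway (13% of clearance) rises to 3× activity: 0.13 × 3 = 0.39.
The CYP3A4 pathway (28% of clearance) rises to 2.3× activity: 0.28 × 2.3 = 0.644.
Non-CYP routes (17%) are unchanged.
CL_new/CL_old = 0.924 + 0.39 + 0.644 + 0.17 = 2.128.
Net AUC ratio = 1 / 2.128 = 0.470.

0.470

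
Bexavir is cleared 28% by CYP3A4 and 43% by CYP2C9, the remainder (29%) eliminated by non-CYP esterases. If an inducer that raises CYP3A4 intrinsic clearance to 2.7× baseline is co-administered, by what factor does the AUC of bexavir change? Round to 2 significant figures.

0.68

The CYP3A4 pathway (28% of clearance) increases to 2.7× activity: 0.28 × 2.7 = 0.756.
CYP2C9 (43%) and the residual 29% are unaffected.
CL_new/CL_old = 0.756 + 0.43 + 0.29 = 1.476.
AUC is inversely proportional to clearance, so the fold-change is 1 / 1.476 = 0.68.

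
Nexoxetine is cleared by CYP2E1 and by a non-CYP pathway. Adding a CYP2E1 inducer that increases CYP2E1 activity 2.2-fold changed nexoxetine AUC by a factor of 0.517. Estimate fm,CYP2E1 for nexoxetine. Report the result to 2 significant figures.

CL'/CL = 1 / 0.517 = 1.934
2.2·fm + (1 − fm) = 1.934
fm = (1.934 − 1) / (2.2 − 1) = 0.78

0.78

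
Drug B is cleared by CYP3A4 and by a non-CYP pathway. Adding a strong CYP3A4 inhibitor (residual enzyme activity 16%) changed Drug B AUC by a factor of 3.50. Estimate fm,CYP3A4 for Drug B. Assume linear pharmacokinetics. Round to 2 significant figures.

0.85

Call the CYP3A4 fraction fm. After the interaction, CL_new/CL_old = fm × 0.16 + (1 − fm).
AUC ratio = 1 / (new CL fraction), so new CL fraction = 1 / 3.50 = 0.2857.
fm × 0.16 + 1 − fm = 0.2857  ⇒  fm × (0.16 − 1) = −0.7143  ⇒  fm = 0.85.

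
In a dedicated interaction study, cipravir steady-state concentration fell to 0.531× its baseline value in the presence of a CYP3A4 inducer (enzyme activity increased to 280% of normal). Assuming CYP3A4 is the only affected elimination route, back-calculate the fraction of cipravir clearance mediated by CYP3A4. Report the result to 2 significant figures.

Write x for the fraction cleared via CYP3A4. The observed steady-state concentration change means clearance rose to 1/0.531 = 1.883 of baseline.
Setting x·2.8 + (1 − x) = 1.883 and solving: x = (1.883 − 1)/(2.8 − 1) = 0.49.

0.49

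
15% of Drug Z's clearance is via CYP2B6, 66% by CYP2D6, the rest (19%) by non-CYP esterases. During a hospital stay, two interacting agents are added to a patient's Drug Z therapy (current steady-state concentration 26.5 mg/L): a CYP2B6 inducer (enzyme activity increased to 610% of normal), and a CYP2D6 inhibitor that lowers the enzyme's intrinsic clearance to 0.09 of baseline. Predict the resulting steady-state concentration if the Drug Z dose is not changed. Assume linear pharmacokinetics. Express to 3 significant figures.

22.8 mg/L

CYP2B6: 0.15 × 6.1 = 0.915
CYP2D6: 0.66 × 0.09 = 0.0594
Other: 0.19 (unchanged)
CL_new/CL_old = 0.915 + 0.0594 + 0.19 = 1.1644.
New steady-state concentration = 26.5 / 1.1644 = 22.8 mg/L (concentration scales inversely with clearance).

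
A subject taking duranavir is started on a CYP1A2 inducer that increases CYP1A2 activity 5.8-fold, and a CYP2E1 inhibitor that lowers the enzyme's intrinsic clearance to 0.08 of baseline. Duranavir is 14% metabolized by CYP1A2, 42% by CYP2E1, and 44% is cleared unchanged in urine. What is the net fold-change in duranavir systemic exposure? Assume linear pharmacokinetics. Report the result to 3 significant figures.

0.778

The CYP1A2 pathway (14% of clearance) rises to 5.8× activity: 0.14 × 5.8 = 0.812.
The CYP2E1 pathway (42% of clearance) drops to 0.08× activity: 0.42 × 0.08 = 0.0336.
The remaining 44% of clearance is unaffected.
New clearance relative to baseline: 0.812 + 0.0336 + 0.44 = 1.2856.
Net systemic exposure ratio = 1 / 1.2856 = 0.778.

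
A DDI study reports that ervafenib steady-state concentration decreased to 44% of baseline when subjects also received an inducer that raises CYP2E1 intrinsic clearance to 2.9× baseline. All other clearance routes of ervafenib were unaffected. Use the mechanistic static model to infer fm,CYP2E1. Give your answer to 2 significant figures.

0.67

Let fm be the CYP2E1 fraction. New clearance relative to baseline = fm × 2.9 + (1 − fm).
Steady-state concentration ratio = 1 / (new CL fraction), so new CL fraction = 1 / 0.440 = 2.273.
fm × 2.9 + 1 − fm = 2.273  ⇒  fm × (2.9 − 1) = 1.273  ⇒  fm = 0.67.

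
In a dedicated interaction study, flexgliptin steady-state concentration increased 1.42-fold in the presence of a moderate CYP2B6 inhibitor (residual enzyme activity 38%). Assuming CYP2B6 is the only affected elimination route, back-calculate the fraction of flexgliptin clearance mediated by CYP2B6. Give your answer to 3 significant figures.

Let x = fm,CYP2B6. Because steady-state concentration ∝ 1/CL, relative clearance fell to 1/1.42 = 0.7042.
Setting x·0.38 + (1 − x) = 0.7042 and solving: x = (0.7042 − 1)/(0.38 − 1) = 0.477.

0.477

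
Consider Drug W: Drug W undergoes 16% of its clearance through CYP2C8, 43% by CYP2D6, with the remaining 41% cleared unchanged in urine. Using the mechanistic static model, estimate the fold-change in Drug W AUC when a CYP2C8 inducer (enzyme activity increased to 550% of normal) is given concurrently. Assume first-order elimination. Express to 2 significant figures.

0.58

CYP2C8: 0.16 × 5.5 = 0.88
CYP2D6: 0.43 (unchanged)
Other: 0.41 (unchanged)
New clearance relative to baseline: 0.88 + 0.43 + 0.41 = 1.72.
AUC is inversely proportional to clearance, so the fold-change is 1 / 1.72 = 0.58.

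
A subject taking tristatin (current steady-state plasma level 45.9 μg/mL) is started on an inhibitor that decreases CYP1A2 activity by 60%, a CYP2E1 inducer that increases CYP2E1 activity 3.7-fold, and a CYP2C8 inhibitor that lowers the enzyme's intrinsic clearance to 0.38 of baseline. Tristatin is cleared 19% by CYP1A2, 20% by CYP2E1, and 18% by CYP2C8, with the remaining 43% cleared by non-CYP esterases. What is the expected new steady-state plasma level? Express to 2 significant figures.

The CYP1A2 pathway (19% of clearance) is reduced to 0.4× activity: 0.19 × 0.4 = 0.076.
The CYP2E1 pathway (20% of clearance) increases to 3.7× activity: 0.2 × 3.7 = 0.74.
The CYP2C8 pathway (18% of clearance) falls to 0.38× activity: 0.18 × 0.38 = 0.0684.
The remaining 43% of clearance is unaffected.
CL_new/CL_old = 0.076 + 0.74 + 0.0684 + 0.43 = 1.3144.
Dividing the baseline by the relative clearance: 45.9 / 1.3144 = 35 μg/mL.

35 μg/mL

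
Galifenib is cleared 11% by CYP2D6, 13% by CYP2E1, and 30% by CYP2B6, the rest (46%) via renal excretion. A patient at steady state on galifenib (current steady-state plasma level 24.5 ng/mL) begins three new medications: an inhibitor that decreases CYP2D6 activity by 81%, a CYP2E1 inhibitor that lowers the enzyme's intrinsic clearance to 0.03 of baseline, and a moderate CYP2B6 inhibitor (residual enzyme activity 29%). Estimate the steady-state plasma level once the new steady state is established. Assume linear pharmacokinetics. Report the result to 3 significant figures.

CYP2D6: 0.11 × 0.19 = 0.0209
CYP2E1: 0.13 × 0.03 = 0.0039
CYP2B6: 0.3 × 0.29 = 0.087
Other: 0.46 (unchanged)
CL_new/CL_old = 0.0209 + 0.0039 + 0.087 + 0.46 = 0.5718.
Steady-state plasma level ∝ 1/CL: new value = 24.5 / 0.5718 = 42.8 ng/mL.

42.8 ng/mL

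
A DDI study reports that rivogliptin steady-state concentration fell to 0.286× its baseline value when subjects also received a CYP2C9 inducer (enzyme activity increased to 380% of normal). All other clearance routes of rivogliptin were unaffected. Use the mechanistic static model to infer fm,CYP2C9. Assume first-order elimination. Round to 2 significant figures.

0.89

Call the CYP2C9 fraction fm. After the interaction, CL_new/CL_old = fm × 3.8 + (1 − fm).
Steady-state concentration ratio = 1 / (new CL fraction), so new CL fraction = 1 / 0.286 = 3.497.
fm × 3.8 + 1 − fm = 3.497  ⇒  fm × (3.8 − 1) = 2.497  ⇒  fm = 0.89.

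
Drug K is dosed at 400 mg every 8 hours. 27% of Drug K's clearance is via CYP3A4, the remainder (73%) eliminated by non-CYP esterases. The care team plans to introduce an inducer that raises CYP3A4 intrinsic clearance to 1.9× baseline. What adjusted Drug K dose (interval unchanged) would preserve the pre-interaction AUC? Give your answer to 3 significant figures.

The CYP3A4 pathway (27% of clearance) is boosted to 1.9× activity: 0.27 × 1.9 = 0.513.
Non-CYP routes (73%) are unchanged.
New clearance relative to baseline: 0.513 + 0.73 = 1.243.
Exposure is unchanged when dose changes in proportion to clearance. New dose = 400 mg × 1.243 = 497 mg.

497 mg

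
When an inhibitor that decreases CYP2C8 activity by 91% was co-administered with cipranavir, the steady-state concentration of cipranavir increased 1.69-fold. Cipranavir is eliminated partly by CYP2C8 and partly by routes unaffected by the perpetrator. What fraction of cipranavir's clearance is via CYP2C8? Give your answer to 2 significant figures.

Let fm be the CYP2C8 fraction. New clearance relative to baseline = fm × 0.09 + (1 − fm).
Steady-state concentration ratio = 1 / (new CL fraction), so new CL fraction = 1 / 1.69 = 0.5917.
fm × 0.09 + 1 − fm = 0.5917  ⇒  fm × (0.09 − 1) = −0.4083  ⇒  fm = 0.45.

0.45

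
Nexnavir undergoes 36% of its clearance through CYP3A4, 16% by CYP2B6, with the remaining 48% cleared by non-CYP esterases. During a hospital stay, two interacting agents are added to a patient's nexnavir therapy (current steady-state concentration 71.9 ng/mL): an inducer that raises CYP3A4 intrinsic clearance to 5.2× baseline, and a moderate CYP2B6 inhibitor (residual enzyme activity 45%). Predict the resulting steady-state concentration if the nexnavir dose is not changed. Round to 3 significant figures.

29.7 ng/mL

The CYP3A4 pathway (36% of clearance) rises to 5.2× activity: 0.36 × 5.2 = 1.872.
The CYP2B6 pathway (16% of clearance) drops to 0.45× activity: 0.16 × 0.45 = 0.072.
Non-CYP routes (48%) are unchanged.
CL_new/CL_old = 1.872 + 0.072 + 0.48 = 2.424.
New steady-state concentration = 71.9 / 2.424 = 29.7 ng/mL (concentration scales inversely with clearance).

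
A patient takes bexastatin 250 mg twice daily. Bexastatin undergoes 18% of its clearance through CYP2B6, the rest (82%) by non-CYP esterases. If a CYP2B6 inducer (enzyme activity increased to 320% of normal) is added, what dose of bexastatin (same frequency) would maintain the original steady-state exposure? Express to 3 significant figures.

The CYP2B6 pathway (18% of clearance) increases to 3.2× activity: 0.18 × 3.2 = 0.576.
The remaining 82% of clearance is unaffected.
New clearance relative to baseline: 0.576 + 0.82 = 1.396.
Css,avg = (dose rate)/CL, so holding Css fixed requires dose ∝ CL: 250 × 1.396 = 349 mg.

349 mg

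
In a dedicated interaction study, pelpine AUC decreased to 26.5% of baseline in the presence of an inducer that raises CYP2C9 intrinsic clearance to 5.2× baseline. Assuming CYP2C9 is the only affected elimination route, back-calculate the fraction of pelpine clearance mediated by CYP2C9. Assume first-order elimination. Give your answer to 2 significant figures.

Call the CYP2C9 fraction fm. After the interaction, CL_new/CL_old = fm × 5.2 + (1 − fm).
AUC ratio = 1 / (new CL fraction), so new CL fraction = 1 / 0.265 = 3.774.
fm × 5.2 + 1 − fm = 3.774  ⇒  fm × (5.2 − 1) = 2.774  ⇒  fm = 0.66.

0.66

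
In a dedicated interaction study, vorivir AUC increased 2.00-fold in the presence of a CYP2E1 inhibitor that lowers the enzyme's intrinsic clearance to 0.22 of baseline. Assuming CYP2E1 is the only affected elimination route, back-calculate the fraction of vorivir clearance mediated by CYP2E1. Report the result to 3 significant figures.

0.641

Let fm be the CYP2E1 fraction. New clearance relative to baseline = fm × 0.22 + (1 − fm).
AUC ratio = 1 / (new CL fraction), so new CL fraction = 1 / 2.00 = 0.5.
fm × 0.22 + 1 − fm = 0.5  ⇒  fm × (0.22 − 1) = −0.5  ⇒  fm = 0.641.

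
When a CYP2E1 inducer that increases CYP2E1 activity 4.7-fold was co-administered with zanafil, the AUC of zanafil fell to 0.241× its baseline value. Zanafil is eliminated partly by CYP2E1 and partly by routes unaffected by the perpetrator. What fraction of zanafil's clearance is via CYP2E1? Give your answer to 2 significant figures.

Write x for the fraction cleared via CYP2E1. The observed AUC change means clearance rose to 1/0.241 = 4.149 of baseline.
Only the CYP2E1 route changed, so 4.149 = x·4.7 + (1 − x), giving x = 0.85.

0.85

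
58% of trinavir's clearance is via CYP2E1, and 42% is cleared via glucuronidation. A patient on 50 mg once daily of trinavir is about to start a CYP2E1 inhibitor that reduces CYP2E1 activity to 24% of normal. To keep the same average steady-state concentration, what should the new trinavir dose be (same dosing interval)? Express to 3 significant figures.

28.0 mg

The CYP2E1 pathway (58% of clearance) is reduced to 0.24× activity: 0.58 × 0.24 = 0.1392.
Non-CYP routes (42%) are unchanged.
Relative clearance = 0.1392 + 0.42 = 0.5592.
To maintain the same steady-state level, dose must scale with clearance: new dose = 50 × 0.5592 = 28.0 mg.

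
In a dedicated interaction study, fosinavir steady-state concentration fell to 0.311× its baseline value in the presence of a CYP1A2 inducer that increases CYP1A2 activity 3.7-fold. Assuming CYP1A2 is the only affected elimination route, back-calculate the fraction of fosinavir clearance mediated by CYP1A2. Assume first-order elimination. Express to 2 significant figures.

Write x for the fraction cleared via CYP1A2. The observed steady-state concentration change means clearance rose to 1/0.311 = 3.215 of baseline.
Only the CYP1A2 route changed, so 3.215 = x·3.7 + (1 − x), giving x = 0.82.

0.82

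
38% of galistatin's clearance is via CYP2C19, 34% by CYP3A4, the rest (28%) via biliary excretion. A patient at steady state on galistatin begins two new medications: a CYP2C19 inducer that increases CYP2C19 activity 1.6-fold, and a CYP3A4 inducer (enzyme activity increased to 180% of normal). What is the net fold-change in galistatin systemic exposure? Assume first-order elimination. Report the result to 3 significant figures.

CYP2C19: 0.38 × 1.6 = 0.608
CYP3A4: 0.34 × 1.8 = 0.612
Other: 0.28 (unchanged)
New clearance relative to baseline: 0.608 + 0.612 + 0.28 = 1.5.
Systemic exposure ∝ 1/CL: fold-change = 1 / 1.5 = 0.667.

0.667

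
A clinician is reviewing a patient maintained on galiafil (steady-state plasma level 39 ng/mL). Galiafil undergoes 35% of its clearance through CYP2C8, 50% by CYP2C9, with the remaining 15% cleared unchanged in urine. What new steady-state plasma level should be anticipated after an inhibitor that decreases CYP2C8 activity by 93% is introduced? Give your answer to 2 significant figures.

58 ng/mL

The CYP2C8 pathway (35% of clearance) is reduced to 0.07× activity: 0.35 × 0.07 = 0.0245.
CYP2C9 (50%) and the residual 15% are unaffected.
Relative clearance = 0.0245 + 0.5 + 0.15 = 0.6745.
Steady-state plasma level ∝ 1/CL, so new value = 39 / 0.6745 = 58 ng/mL.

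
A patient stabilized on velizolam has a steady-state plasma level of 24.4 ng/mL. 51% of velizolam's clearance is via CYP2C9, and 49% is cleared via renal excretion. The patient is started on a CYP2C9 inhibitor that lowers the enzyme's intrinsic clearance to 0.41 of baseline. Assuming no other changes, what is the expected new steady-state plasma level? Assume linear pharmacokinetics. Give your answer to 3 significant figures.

34.9 ng/mL

The CYP2C9 pathway (51% of clearance) drops to 0.41× activity: 0.51 × 0.41 = 0.2091.
Non-CYP routes (49%) are unchanged.
New clearance relative to baseline: 0.2091 + 0.49 = 0.6991.
New steady-state plasma level = baseline ÷ relative clearance = 24.4 / 0.6991 = 34.9 ng/mL.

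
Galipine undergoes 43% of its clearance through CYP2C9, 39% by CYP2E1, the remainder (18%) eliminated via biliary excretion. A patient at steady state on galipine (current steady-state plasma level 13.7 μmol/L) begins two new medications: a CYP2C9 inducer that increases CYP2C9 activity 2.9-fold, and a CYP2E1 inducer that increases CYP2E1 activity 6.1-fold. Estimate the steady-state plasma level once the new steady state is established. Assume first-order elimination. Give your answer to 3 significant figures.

3.60 μmol/L

CYP2C9: 0.43 × 2.9 = 1.247
CYP2E1: 0.39 × 6.1 = 2.379
Other: 0.18 (unchanged)
CL_new/CL_old = 1.247 + 2.379 + 0.18 = 3.806.
Steady-state plasma level ∝ 1/CL: new value = 13.7 / 3.806 = 3.60 μmol/L.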